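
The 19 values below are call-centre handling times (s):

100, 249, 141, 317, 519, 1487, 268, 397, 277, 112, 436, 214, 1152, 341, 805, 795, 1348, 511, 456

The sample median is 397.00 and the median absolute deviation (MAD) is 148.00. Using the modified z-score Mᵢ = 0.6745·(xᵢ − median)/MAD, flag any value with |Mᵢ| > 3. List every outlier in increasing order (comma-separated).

1152, 1348, 1487

|Mᵢ| > 3 ⇔ |xᵢ − 397.00| > 3·148.00/0.6745 = 658.27.
So outliers lie outside [-261.27, 1055.27].
1152: M = 3.44 → outlier.
1348: M = 4.33 → outlier.
1487: M = 4.97 → outlier.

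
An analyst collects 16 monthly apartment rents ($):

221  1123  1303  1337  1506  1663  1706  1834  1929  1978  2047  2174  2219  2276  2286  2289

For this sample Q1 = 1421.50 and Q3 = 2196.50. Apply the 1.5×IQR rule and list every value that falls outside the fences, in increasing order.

221

IQR = Q3 − Q1 = 2196.50 − 1421.50 = 775.00.
Lower fence = Q1 − 1.5·IQR = 1421.50 − 1162.50 = 259.00.
Upper fence = Q3 + 1.5·IQR = 2196.50 + 1162.50 = 3359.00.
221 < 259.00 → outlier.
All remaining values lie within [259.00, 3359.00].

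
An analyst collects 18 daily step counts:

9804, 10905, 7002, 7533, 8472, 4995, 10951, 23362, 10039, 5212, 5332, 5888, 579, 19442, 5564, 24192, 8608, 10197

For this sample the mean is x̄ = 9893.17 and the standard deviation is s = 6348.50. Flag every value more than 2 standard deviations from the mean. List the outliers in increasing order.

23362, 24192

Cutoffs at x̄ ± 2s: 9893.17 ± 2·6348.50 = [-2803.83, 22590.17].
23362: z = 2.12, |z| > 2 → outlier.
24192: z = 2.25, |z| > 2 → outlier.
Every other value lies within [-2803.83, 22590.17].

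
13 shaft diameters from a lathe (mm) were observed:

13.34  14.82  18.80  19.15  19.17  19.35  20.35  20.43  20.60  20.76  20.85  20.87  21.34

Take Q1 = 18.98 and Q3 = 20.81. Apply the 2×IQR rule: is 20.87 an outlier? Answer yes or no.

IQR = Q3 − Q1 = 20.81 − 18.98 = 1.83.
Lower fence = Q1 − 2·IQR = 18.98 − 3.66 = 15.32.
Upper fence = Q3 + 2·IQR = 20.81 + 3.66 = 24.47.
20.87 lies within [15.32, 24.47].

no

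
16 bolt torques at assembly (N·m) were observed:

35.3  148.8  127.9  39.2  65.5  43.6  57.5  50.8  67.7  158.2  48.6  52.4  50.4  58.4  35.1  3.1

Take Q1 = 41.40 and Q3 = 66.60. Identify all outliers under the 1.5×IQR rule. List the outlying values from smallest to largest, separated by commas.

3.1, 127.9, 148.8, 158.2

IQR = Q3 − Q1 = 66.60 − 41.40 = 25.20.
Lower fence = Q1 − 1.5·IQR = 41.40 − 37.80 = 3.60.
Upper fence = Q3 + 1.5·IQR = 66.60 + 37.80 = 104.40.
3.1 < 3.60 → outlier.
127.9 > 104.40 → outlier.
148.8 > 104.40 → outlier.
158.2 > 104.40 → outlier.
All remaining values lie within [3.60, 104.40].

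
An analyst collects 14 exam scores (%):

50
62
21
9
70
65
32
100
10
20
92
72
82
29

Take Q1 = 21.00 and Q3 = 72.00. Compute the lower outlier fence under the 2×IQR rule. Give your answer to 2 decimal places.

-81.00

IQR = Q3 − Q1 = 72.00 − 21.00 = 51.00.
Lower fence = Q1 − 2·IQR = 21.00 − 102.00 = -81.00.
Upper fence = Q3 + 2·IQR = 72.00 + 102.00 = 174.00.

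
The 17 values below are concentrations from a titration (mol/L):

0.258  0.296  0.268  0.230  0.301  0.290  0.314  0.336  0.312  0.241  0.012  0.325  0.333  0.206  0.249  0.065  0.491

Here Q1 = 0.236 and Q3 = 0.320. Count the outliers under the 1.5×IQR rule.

IQR = 0.084; fences at 0.236 − 0.126 = 0.110 and 0.320 + 0.126 = 0.446.
Outside the cutoffs: 0.012, 0.065, 0.491.

3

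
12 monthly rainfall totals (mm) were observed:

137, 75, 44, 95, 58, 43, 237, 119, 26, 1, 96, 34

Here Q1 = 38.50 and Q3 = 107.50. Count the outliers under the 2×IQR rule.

IQR = 69.00; fences at 38.50 − 138.00 = -99.50 and 107.50 + 138.00 = 245.50.
Every value lies within the cutoffs.

0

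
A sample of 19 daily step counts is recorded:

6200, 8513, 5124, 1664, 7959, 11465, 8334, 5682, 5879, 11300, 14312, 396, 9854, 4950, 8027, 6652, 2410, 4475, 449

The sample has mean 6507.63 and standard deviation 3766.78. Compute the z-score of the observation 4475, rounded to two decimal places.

z = (4475 − 6507.63) / 3766.78 = -0.54.

-0.54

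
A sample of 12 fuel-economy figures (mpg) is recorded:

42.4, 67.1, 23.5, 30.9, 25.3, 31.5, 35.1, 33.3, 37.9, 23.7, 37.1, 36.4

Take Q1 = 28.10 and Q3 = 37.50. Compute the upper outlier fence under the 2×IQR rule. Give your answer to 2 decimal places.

56.30

IQR = Q3 − Q1 = 37.50 − 28.10 = 9.40.
Lower fence = Q1 − 2·IQR = 28.10 − 18.80 = 9.30.
Upper fence = Q3 + 2·IQR = 37.50 + 18.80 = 56.30.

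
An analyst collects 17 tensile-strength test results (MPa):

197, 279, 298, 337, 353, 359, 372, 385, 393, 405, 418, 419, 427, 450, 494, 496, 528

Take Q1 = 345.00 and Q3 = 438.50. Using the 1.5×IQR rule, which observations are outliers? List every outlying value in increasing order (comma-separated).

IQR = Q3 − Q1 = 438.50 − 345.00 = 93.50.
Lower fence = Q1 − 1.5·IQR = 345.00 − 140.25 = 204.75.
Upper fence = Q3 + 1.5·IQR = 438.50 + 140.25 = 578.75.
197 < 204.75 → outlier.
All remaining values lie within [204.75, 578.75].

197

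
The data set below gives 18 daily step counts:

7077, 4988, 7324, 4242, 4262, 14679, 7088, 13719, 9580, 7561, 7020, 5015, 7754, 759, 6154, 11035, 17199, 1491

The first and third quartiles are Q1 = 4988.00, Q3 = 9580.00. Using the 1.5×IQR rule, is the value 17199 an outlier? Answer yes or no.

IQR = Q3 − Q1 = 9580.00 − 4988.00 = 4592.00.
Lower fence = Q1 − 1.5·IQR = 4988.00 − 6888.00 = -1900.00.
Upper fence = Q3 + 1.5·IQR = 9580.00 + 6888.00 = 16468.00.
17199 lies above the upper fence.

yes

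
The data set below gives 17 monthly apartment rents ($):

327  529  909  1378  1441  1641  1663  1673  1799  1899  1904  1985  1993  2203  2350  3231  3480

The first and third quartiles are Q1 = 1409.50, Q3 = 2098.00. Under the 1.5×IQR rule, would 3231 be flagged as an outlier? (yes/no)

IQR = Q3 − Q1 = 2098.00 − 1409.50 = 688.50.
Lower fence = Q1 − 1.5·IQR = 1409.50 − 1032.75 = 376.75.
Upper fence = Q3 + 1.5·IQR = 2098.00 + 1032.75 = 3130.75.
3231 lies above the upper fence.

yes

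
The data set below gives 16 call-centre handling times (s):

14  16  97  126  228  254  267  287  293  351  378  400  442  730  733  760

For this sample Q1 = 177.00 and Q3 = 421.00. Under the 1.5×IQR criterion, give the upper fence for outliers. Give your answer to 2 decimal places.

787.00

IQR = Q3 − Q1 = 421.00 − 177.00 = 244.00.
Lower fence = Q1 − 1.5·IQR = 177.00 − 366.00 = -189.00.
Upper fence = Q3 + 1.5·IQR = 421.00 + 366.00 = 787.00.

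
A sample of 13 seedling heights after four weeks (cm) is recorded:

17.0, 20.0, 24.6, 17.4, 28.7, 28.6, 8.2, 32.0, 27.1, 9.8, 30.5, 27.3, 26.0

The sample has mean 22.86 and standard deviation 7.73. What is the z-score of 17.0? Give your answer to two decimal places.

z = (17.0 − 22.86) / 7.73 = -0.76.

-0.76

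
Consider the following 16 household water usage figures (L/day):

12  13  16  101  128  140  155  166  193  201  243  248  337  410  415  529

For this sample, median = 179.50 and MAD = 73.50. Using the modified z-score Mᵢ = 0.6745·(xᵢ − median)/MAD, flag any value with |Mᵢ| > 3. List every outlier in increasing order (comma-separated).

|Mᵢ| > 3 ⇔ |xᵢ − 179.50| > 3·73.50/0.6745 = 326.91.
So outliers lie outside [-147.41, 506.41].
529: M = 3.21 → outlier.

529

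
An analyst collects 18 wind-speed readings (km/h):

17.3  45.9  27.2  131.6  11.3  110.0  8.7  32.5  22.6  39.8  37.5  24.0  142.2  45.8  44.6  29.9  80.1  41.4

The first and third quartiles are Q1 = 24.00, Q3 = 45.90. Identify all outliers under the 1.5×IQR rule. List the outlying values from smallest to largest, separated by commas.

80.1, 110.0, 131.6, 142.2

IQR = Q3 − Q1 = 45.90 − 24.00 = 21.90.
Lower fence = Q1 − 1.5·IQR = 24.00 − 32.85 = -8.85.
Upper fence = Q3 + 1.5·IQR = 45.90 + 32.85 = 78.75.
80.1 > 78.75 → outlier.
110.0 > 78.75 → outlier.
131.6 > 78.75 → outlier.
142.2 > 78.75 → outlier.
All remaining values lie within [-8.85, 78.75].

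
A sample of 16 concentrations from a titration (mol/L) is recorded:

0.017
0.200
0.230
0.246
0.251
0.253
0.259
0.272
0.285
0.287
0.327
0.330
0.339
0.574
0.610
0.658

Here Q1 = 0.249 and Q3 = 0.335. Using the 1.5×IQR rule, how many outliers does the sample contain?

IQR = 0.086; fences at 0.249 − 0.129 = 0.120 and 0.335 + 0.129 = 0.464.
Outside the cutoffs: 0.017, 0.574, 0.610, 0.658.

4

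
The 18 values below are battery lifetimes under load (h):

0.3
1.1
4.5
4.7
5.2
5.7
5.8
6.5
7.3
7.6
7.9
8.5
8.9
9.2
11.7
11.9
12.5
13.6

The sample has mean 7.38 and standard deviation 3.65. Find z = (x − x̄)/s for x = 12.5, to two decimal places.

1.40

z = (12.5 − 7.38) / 3.65 = 1.40.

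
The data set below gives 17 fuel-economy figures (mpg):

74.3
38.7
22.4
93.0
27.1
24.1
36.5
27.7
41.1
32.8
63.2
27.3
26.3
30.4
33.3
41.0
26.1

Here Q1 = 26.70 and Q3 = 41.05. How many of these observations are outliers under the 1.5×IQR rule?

3

IQR = 14.35; fences at 26.70 − 21.525 = 5.175 and 41.05 + 21.525 = 62.575.
Outside the cutoffs: 63.2, 74.3, 93.0.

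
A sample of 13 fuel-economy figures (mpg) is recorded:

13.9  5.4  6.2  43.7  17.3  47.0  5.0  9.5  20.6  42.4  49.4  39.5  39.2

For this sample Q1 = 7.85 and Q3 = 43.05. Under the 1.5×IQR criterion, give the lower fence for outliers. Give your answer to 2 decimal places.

-44.95

IQR = Q3 − Q1 = 43.05 − 7.85 = 35.20.
Lower fence = Q1 − 1.5·IQR = 7.85 − 52.80 = -44.95.
Upper fence = Q3 + 1.5·IQR = 43.05 + 52.80 = 95.85.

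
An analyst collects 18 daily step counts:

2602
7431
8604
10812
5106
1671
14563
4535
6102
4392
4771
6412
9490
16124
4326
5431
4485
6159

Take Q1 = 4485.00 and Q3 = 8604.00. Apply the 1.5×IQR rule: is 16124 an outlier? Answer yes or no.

yes

IQR = Q3 − Q1 = 8604.00 − 4485.00 = 4119.00.
Lower fence = Q1 − 1.5·IQR = 4485.00 − 6178.50 = -1693.50.
Upper fence = Q3 + 1.5·IQR = 8604.00 + 6178.50 = 14782.50.
16124 lies above the upper fence.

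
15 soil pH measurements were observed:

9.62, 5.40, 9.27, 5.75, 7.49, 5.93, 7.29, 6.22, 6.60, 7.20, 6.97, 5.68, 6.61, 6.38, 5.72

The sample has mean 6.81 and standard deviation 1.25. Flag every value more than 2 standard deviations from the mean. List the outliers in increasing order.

Cutoffs at x̄ ± 2s: 6.81 ± 2·1.25 = [4.31, 9.31].
9.62: z = 2.25, |z| > 2 → outlier.
Every other value lies within [4.31, 9.31].

9.62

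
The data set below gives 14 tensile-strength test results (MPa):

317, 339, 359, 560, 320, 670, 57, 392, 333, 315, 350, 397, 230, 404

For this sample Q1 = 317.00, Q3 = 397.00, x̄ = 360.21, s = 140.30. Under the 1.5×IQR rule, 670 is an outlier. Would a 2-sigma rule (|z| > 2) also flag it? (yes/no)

yes

z = (670 − 360.21) / 140.30 = 2.21.
|z| = 2.21 > 2.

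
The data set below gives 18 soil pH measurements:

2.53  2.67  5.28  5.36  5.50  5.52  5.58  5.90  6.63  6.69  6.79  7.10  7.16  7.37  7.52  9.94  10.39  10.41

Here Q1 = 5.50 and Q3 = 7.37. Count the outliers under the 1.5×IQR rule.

4

IQR = 1.87; fences at 5.50 − 2.805 = 2.695 and 7.37 + 2.805 = 10.175.
Outside the cutoffs: 2.53, 2.67, 10.39, 10.41.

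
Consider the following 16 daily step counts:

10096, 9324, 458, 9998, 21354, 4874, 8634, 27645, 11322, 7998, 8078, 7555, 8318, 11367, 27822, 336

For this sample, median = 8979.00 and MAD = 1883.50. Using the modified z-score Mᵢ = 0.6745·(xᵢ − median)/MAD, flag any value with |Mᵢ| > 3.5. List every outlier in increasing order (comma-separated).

21354, 27645, 27822

|Mᵢ| > 3.5 ⇔ |xᵢ − 8979.00| > 3.5·1883.50/0.6745 = 9773.54.
So outliers lie outside [-794.54, 18752.54].
21354: M = 4.43 → outlier.
27645: M = 6.68 → outlier.
27822: M = 6.75 → outlier.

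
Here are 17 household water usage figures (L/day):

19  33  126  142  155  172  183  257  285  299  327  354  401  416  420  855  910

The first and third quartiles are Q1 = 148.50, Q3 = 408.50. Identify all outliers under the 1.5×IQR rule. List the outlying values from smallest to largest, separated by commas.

IQR = Q3 − Q1 = 408.50 − 148.50 = 260.00.
Lower fence = Q1 − 1.5·IQR = 148.50 − 390.00 = -241.50.
Upper fence = Q3 + 1.5·IQR = 408.50 + 390.00 = 798.50.
855 > 798.50 → outlier.
910 > 798.50 → outlier.
All remaining values lie within [-241.50, 798.50].

855, 910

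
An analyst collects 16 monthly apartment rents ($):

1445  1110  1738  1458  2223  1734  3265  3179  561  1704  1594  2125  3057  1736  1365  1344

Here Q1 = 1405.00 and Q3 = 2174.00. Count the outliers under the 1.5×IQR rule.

0

IQR = 769.00; fences at 1405.00 − 1153.50 = 251.50 and 2174.00 + 1153.50 = 3327.50.
Every value lies within the cutoffs.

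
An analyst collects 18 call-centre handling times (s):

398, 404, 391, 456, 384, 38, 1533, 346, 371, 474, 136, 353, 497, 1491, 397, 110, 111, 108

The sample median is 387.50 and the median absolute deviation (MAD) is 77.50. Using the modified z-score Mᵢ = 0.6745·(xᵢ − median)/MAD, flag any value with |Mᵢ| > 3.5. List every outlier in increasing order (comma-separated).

1491, 1533

|Mᵢ| > 3.5 ⇔ |xᵢ − 387.50| > 3.5·77.50/0.6745 = 402.15.
So outliers lie outside [-14.65, 789.65].
1491: M = 9.60 → outlier.
1533: M = 9.97 → outlier.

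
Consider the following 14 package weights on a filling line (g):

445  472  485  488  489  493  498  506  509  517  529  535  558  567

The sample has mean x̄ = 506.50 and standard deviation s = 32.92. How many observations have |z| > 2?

Cutoffs: x̄ ± 2s = [440.66, 572.34].
Every value lies within the cutoffs.

0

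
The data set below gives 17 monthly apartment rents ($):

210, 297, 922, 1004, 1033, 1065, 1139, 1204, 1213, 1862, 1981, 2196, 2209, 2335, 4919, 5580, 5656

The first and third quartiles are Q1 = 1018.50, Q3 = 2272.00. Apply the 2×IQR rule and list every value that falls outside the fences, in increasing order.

IQR = Q3 − Q1 = 2272.00 − 1018.50 = 1253.50.
Lower fence = Q1 − 2·IQR = 1018.50 − 2507.00 = -1488.50.
Upper fence = Q3 + 2·IQR = 2272.00 + 2507.00 = 4779.00.
4919 > 4779.00 → outlier.
5580 > 4779.00 → outlier.
5656 > 4779.00 → outlier.
All remaining values lie within [-1488.50, 4779.00].

4919, 5580, 5656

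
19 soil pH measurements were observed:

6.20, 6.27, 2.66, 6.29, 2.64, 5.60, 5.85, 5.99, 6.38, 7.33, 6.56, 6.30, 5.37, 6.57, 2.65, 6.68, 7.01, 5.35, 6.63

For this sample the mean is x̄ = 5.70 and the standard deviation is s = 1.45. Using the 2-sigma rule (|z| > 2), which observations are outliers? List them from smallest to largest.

Cutoffs at x̄ ± 2s: 5.70 ± 2·1.45 = [2.80, 8.60].
2.64: z = -2.11, |z| > 2 → outlier.
2.65: z = -2.10, |z| > 2 → outlier.
2.66: z = -2.10, |z| > 2 → outlier.
Every other value lies within [2.80, 8.60].

2.64, 2.65, 2.66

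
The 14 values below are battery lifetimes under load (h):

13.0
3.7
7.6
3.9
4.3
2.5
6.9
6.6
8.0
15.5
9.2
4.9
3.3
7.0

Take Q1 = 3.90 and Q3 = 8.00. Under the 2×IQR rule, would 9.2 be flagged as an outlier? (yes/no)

no

IQR = Q3 − Q1 = 8.00 − 3.90 = 4.10.
Lower fence = Q1 − 2·IQR = 3.90 − 8.20 = -4.30.
Upper fence = Q3 + 2·IQR = 8.00 + 8.20 = 16.20.
9.2 lies within [-4.30, 16.20].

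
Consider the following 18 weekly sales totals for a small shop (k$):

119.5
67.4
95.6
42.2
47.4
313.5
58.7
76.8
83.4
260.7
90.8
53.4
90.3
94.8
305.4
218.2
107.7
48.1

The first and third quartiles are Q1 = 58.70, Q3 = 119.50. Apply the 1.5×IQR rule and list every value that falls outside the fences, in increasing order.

218.2, 260.7, 305.4, 313.5

IQR = Q3 − Q1 = 119.50 − 58.70 = 60.80.
Lower fence = Q1 − 1.5·IQR = 58.70 − 91.20 = -32.50.
Upper fence = Q3 + 1.5·IQR = 119.50 + 91.20 = 210.70.
218.2 > 210.70 → outlier.
260.7 > 210.70 → outlier.
305.4 > 210.70 → outlier.
313.5 > 210.70 → outlier.
All remaining values lie within [-32.50, 210.70].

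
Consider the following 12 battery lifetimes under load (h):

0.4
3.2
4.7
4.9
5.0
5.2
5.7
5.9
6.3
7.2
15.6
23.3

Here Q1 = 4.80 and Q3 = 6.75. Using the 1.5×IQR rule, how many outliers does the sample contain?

3

IQR = 1.95; fences at 4.80 − 2.925 = 1.875 and 6.75 + 2.925 = 9.675.
Outside the cutoffs: 0.4, 15.6, 23.3.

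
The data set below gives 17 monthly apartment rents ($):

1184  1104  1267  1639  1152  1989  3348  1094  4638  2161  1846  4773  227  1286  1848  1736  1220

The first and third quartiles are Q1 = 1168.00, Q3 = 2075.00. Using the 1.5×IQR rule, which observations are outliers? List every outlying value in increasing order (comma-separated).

4638, 4773

IQR = Q3 − Q1 = 2075.00 − 1168.00 = 907.00.
Lower fence = Q1 − 1.5·IQR = 1168.00 − 1360.50 = -192.50.
Upper fence = Q3 + 1.5·IQR = 2075.00 + 1360.50 = 3435.50.
4638 > 3435.50 → outlier.
4773 > 3435.50 → outlier.
All remaining values lie within [-192.50, 3435.50].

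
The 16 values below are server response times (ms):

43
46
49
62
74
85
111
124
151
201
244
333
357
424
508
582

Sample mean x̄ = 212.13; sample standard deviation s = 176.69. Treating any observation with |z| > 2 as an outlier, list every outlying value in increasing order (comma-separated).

582

Cutoffs at x̄ ± 2s: 212.13 ± 2·176.69 = [-141.25, 565.51].
582: z = 2.09, |z| > 2 → outlier.
Every other value lies within [-141.25, 565.51].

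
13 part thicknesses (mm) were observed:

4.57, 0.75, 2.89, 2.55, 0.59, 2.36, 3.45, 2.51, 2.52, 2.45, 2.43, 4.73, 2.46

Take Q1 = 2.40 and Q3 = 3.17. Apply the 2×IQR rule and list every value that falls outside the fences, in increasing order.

IQR = Q3 − Q1 = 3.17 − 2.40 = 0.77.
Lower fence = Q1 − 2·IQR = 2.40 − 1.54 = 0.86.
Upper fence = Q3 + 2·IQR = 3.17 + 1.54 = 4.71.
0.59 < 0.86 → outlier.
0.75 < 0.86 → outlier.
4.73 > 4.71 → outlier.
All remaining values lie within [0.86, 4.71].

0.59, 0.75, 4.73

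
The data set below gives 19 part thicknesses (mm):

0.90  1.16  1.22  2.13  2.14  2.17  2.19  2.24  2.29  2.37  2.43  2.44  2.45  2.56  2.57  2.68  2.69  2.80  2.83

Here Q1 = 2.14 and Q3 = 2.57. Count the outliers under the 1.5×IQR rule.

IQR = 0.43; fences at 2.14 − 0.645 = 1.495 and 2.57 + 0.645 = 3.215.
Outside the cutoffs: 0.90, 1.16, 1.22.

3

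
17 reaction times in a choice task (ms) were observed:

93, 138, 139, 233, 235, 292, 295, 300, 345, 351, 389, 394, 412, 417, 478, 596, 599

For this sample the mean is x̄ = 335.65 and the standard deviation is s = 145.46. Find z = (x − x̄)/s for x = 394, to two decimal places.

0.40

z = (394 − 335.65) / 145.46 = 0.40.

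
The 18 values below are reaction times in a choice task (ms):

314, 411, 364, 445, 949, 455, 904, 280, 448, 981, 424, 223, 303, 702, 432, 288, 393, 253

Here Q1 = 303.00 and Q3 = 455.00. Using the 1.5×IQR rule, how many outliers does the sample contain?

IQR = 152.00; fences at 303.00 − 228.00 = 75.00 and 455.00 + 228.00 = 683.00.
Outside the cutoffs: 702, 904, 949, 981.

4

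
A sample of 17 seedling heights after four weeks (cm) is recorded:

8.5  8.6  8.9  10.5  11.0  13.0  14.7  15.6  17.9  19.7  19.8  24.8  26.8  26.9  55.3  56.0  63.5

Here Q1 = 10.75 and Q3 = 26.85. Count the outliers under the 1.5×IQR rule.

3

IQR = 16.10; fences at 10.75 − 24.15 = -13.40 and 26.85 + 24.15 = 51.00.
Outside the cutoffs: 55.3, 56.0, 63.5.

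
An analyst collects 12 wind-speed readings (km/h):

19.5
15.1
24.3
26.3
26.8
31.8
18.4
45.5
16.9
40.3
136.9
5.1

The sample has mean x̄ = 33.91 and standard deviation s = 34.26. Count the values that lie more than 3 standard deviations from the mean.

Cutoffs: x̄ ± 3s = [-68.87, 136.69].
Outside the cutoffs: 136.9.

1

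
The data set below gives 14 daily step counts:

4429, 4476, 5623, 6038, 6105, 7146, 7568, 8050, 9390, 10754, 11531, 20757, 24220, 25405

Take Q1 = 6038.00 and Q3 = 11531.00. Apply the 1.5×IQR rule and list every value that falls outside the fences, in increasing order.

20757, 24220, 25405

IQR = Q3 − Q1 = 11531.00 − 6038.00 = 5493.00.
Lower fence = Q1 − 1.5·IQR = 6038.00 − 8239.50 = -2201.50.
Upper fence = Q3 + 1.5·IQR = 11531.00 + 8239.50 = 19770.50.
20757 > 19770.50 → outlier.
24220 > 19770.50 → outlier.
25405 > 19770.50 → outlier.
All remaining values lie within [-2201.50, 19770.50].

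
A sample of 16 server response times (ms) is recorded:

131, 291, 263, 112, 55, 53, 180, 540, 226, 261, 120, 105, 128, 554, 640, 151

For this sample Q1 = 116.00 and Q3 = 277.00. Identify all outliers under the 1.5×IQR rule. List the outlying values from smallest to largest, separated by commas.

540, 554, 640

IQR = Q3 − Q1 = 277.00 − 116.00 = 161.00.
Lower fence = Q1 − 1.5·IQR = 116.00 − 241.50 = -125.50.
Upper fence = Q3 + 1.5·IQR = 277.00 + 241.50 = 518.50.
540 > 518.50 → outlier.
554 > 518.50 → outlier.
640 > 518.50 → outlier.
All remaining values lie within [-125.50, 518.50].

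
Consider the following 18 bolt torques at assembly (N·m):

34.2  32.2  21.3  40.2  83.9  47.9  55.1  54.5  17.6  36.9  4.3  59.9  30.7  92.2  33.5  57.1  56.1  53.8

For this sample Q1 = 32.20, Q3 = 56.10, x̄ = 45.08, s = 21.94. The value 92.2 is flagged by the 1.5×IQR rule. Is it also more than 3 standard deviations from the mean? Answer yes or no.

no

z = (92.2 − 45.08) / 21.94 = 2.15.
|z| = 2.15 ≤ 3.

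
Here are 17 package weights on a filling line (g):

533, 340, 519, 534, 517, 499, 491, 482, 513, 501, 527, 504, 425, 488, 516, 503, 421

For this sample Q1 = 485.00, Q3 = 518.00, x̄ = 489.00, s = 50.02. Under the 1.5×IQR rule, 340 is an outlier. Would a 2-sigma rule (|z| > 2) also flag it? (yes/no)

yes

z = (340 − 489.00) / 50.02 = -2.98.
|z| = 2.98 > 2.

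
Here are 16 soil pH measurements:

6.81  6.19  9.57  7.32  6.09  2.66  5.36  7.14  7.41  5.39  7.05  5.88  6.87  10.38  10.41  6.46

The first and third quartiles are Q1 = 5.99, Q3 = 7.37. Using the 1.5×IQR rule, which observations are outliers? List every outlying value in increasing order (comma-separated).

2.66, 9.57, 10.38, 10.41

IQR = Q3 − Q1 = 7.37 − 5.99 = 1.38.
Lower fence = Q1 − 1.5·IQR = 5.99 − 2.07 = 3.92.
Upper fence = Q3 + 1.5·IQR = 7.37 + 2.07 = 9.44.
2.66 < 3.92 → outlier.
9.57 > 9.44 → outlier.
10.38 > 9.44 → outlier.
10.41 > 9.44 → outlier.
All remaining values lie within [3.92, 9.44].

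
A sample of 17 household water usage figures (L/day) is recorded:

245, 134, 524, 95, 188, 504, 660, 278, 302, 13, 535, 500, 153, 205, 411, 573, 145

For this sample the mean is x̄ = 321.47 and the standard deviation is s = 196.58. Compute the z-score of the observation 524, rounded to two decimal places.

z = (524 − 321.47) / 196.58 = 1.03.

1.03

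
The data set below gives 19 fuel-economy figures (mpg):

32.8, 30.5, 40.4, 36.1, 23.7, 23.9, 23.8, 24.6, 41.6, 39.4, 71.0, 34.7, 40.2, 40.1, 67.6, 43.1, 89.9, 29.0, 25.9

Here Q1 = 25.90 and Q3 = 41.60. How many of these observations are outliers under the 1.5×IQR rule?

IQR = 15.70; fences at 25.90 − 23.55 = 2.35 and 41.60 + 23.55 = 65.15.
Outside the cutoffs: 67.6, 71.0, 89.9.

3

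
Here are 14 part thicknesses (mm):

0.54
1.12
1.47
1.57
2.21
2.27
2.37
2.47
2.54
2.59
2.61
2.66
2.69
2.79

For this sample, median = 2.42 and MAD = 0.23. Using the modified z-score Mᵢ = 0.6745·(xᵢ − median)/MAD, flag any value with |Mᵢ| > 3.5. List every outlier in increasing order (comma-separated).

0.54, 1.12

|Mᵢ| > 3.5 ⇔ |xᵢ − 2.42| > 3.5·0.23/0.6745 = 1.19.
So outliers lie outside [1.23, 3.61].
0.54: M = -5.51 → outlier.
1.12: M = -3.81 → outlier.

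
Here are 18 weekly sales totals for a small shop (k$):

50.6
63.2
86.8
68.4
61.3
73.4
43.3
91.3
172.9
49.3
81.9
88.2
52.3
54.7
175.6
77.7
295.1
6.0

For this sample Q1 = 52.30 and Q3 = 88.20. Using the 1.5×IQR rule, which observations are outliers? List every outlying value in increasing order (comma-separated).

IQR = Q3 − Q1 = 88.20 − 52.30 = 35.90.
Lower fence = Q1 − 1.5·IQR = 52.30 − 53.85 = -1.55.
Upper fence = Q3 + 1.5·IQR = 88.20 + 53.85 = 142.05.
172.9 > 142.05 → outlier.
175.6 > 142.05 → outlier.
295.1 > 142.05 → outlier.
All remaining values lie within [-1.55, 142.05].

172.9, 175.6, 295.1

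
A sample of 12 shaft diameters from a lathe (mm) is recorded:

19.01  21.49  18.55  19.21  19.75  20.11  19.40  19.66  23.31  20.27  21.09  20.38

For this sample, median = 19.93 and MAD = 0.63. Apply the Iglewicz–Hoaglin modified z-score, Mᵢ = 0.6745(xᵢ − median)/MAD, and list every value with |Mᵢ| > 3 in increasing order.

23.31

|Mᵢ| > 3 ⇔ |xᵢ − 19.93| > 3·0.63/0.6745 = 2.80.
So outliers lie outside [17.13, 22.73].
23.31: M = 3.62 → outlier.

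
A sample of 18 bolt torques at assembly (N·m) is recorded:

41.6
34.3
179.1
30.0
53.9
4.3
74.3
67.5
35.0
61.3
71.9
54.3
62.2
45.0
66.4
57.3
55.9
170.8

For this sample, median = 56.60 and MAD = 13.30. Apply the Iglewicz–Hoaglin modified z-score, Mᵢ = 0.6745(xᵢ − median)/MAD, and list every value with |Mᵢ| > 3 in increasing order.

170.8, 179.1

|Mᵢ| > 3 ⇔ |xᵢ − 56.60| > 3·13.30/0.6745 = 59.15.
So outliers lie outside [-2.55, 115.75].
170.8: M = 5.79 → outlier.
179.1: M = 6.21 → outlier.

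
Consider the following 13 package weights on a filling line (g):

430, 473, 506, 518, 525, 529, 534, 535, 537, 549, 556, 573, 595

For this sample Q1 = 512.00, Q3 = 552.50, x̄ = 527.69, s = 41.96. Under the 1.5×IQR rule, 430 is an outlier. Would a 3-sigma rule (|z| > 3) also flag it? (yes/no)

no

z = (430 − 527.69) / 41.96 = -2.33.
|z| = 2.33 ≤ 3.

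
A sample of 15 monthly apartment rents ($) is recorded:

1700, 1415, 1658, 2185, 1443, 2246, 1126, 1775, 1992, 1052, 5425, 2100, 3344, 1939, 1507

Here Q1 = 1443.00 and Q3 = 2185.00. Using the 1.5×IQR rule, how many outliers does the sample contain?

2

IQR = 742.00; fences at 1443.00 − 1113.00 = 330.00 and 2185.00 + 1113.00 = 3298.00.
Outside the cutoffs: 3344, 5425.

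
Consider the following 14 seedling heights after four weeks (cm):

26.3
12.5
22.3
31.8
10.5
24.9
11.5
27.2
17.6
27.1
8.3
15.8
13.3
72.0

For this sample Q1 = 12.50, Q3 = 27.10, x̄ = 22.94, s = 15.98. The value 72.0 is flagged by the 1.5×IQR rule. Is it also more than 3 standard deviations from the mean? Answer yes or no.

z = (72.0 − 22.94) / 15.98 = 3.07.
|z| = 3.07 > 3.

yes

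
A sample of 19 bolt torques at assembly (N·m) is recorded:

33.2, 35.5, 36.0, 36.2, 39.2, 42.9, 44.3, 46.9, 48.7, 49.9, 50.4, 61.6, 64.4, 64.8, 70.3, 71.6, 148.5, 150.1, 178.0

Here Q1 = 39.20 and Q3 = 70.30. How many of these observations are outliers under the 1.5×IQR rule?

IQR = 31.10; fences at 39.20 − 46.65 = -7.45 and 70.30 + 46.65 = 116.95.
Outside the cutoffs: 148.5, 150.1, 178.0.

3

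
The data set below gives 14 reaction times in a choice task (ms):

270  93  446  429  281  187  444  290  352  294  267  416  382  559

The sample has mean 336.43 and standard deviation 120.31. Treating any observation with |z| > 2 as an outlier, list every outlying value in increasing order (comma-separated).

93

Cutoffs at x̄ ± 2s: 336.43 ± 2·120.31 = [95.81, 577.05].
93: z = -2.02, |z| > 2 → outlier.
Every other value lies within [95.81, 577.05].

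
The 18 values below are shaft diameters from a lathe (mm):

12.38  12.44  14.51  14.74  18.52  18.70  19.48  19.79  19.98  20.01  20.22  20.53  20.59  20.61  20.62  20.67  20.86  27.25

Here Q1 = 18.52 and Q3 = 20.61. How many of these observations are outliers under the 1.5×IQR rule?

5

IQR = 2.09; fences at 18.52 − 3.135 = 15.385 and 20.61 + 3.135 = 23.745.
Outside the cutoffs: 12.38, 12.44, 14.51, 14.74, 27.25.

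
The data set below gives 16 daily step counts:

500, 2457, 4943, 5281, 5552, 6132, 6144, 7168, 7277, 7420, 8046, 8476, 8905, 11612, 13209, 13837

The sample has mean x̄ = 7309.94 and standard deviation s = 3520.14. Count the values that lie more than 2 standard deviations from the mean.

0

Cutoffs: x̄ ± 2s = [269.66, 14350.22].
Every value lies within the cutoffs.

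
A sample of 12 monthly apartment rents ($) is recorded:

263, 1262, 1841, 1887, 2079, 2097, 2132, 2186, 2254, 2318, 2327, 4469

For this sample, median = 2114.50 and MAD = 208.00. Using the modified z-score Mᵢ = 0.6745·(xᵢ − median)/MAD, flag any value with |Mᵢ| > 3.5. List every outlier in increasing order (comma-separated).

|Mᵢ| > 3.5 ⇔ |xᵢ − 2114.50| > 3.5·208.00/0.6745 = 1079.32.
So outliers lie outside [1035.18, 3193.82].
263: M = -6.00 → outlier.
4469: M = 7.64 → outlier.

263, 4469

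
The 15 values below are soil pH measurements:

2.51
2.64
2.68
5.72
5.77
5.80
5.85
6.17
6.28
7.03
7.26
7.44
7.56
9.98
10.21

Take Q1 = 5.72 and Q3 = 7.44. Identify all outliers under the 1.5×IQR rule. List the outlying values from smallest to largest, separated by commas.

IQR = Q3 − Q1 = 7.44 − 5.72 = 1.72.
Lower fence = Q1 − 1.5·IQR = 5.72 − 2.58 = 3.14.
Upper fence = Q3 + 1.5·IQR = 7.44 + 2.58 = 10.02.
2.51 < 3.14 → outlier.
2.64 < 3.14 → outlier.
2.68 < 3.14 → outlier.
10.21 > 10.02 → outlier.
All remaining values lie within [3.14, 10.02].

2.51, 2.64, 2.68, 10.21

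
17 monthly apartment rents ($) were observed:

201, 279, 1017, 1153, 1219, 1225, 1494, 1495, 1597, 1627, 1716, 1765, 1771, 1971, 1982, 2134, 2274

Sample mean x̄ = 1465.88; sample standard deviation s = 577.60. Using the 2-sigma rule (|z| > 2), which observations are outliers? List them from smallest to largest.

201, 279

Cutoffs at x̄ ± 2s: 1465.88 ± 2·577.60 = [310.68, 2621.08].
201: z = -2.19, |z| > 2 → outlier.
279: z = -2.05, |z| > 2 → outlier.
Every other value lies within [310.68, 2621.08].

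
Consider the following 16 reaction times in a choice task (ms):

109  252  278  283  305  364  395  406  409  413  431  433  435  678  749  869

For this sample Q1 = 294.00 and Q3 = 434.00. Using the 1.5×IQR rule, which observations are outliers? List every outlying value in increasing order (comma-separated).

678, 749, 869

IQR = Q3 − Q1 = 434.00 − 294.00 = 140.00.
Lower fence = Q1 − 1.5·IQR = 294.00 − 210.00 = 84.00.
Upper fence = Q3 + 1.5·IQR = 434.00 + 210.00 = 644.00.
678 > 644.00 → outlier.
749 > 644.00 → outlier.
869 > 644.00 → outlier.
All remaining values lie within [84.00, 644.00].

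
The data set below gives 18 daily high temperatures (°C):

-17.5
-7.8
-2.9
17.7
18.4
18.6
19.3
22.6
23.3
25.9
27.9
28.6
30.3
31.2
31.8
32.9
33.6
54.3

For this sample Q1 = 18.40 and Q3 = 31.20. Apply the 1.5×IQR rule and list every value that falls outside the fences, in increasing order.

IQR = Q3 − Q1 = 31.20 − 18.40 = 12.80.
Lower fence = Q1 − 1.5·IQR = 18.40 − 19.20 = -0.80.
Upper fence = Q3 + 1.5·IQR = 31.20 + 19.20 = 50.40.
-17.5 < -0.80 → outlier.
-7.8 < -0.80 → outlier.
-2.9 < -0.80 → outlier.
54.3 > 50.40 → outlier.
All remaining values lie within [-0.80, 50.40].

-17.5, -7.8, -2.9, 54.3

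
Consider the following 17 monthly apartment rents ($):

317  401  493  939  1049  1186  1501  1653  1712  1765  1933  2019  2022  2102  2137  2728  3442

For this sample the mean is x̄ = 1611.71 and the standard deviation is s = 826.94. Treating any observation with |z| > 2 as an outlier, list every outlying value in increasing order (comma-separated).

Cutoffs at x̄ ± 2s: 1611.71 ± 2·826.94 = [-42.17, 3265.59].
3442: z = 2.21, |z| > 2 → outlier.
Every other value lies within [-42.17, 3265.59].

3442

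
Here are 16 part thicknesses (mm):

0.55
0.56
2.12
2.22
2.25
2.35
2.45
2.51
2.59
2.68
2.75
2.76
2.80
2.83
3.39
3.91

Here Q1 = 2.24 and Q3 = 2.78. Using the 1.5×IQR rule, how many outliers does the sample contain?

3

IQR = 0.54; fences at 2.24 − 0.81 = 1.43 and 2.78 + 0.81 = 3.59.
Outside the cutoffs: 0.55, 0.56, 3.91.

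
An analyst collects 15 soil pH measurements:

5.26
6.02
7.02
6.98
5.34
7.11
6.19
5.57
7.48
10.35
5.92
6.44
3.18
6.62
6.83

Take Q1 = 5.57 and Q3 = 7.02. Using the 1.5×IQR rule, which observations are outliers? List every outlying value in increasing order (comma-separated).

IQR = Q3 − Q1 = 7.02 − 5.57 = 1.45.
Lower fence = Q1 − 1.5·IQR = 5.57 − 2.175 = 3.395.
Upper fence = Q3 + 1.5·IQR = 7.02 + 2.175 = 9.195.
3.18 < 3.395 → outlier.
10.35 > 9.195 → outlier.
All remaining values lie within [3.395, 9.195].

3.18, 10.35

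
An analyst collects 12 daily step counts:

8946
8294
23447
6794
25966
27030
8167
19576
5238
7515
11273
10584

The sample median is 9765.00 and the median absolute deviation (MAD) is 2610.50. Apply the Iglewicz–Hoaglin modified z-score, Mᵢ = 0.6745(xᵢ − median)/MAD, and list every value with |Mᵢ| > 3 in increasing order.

|Mᵢ| > 3 ⇔ |xᵢ − 9765.00| > 3·2610.50/0.6745 = 11610.82.
So outliers lie outside [-1845.82, 21375.82].
23447: M = 3.54 → outlier.
25966: M = 4.19 → outlier.
27030: M = 4.46 → outlier.

23447, 25966, 27030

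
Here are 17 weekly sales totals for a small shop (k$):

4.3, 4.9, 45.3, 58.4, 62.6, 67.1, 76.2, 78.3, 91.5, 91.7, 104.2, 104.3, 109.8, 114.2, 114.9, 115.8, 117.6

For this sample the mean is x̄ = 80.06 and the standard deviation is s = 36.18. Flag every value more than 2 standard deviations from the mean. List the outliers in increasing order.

Cutoffs at x̄ ± 2s: 80.06 ± 2·36.18 = [7.70, 152.42].
4.3: z = -2.09, |z| > 2 → outlier.
4.9: z = -2.08, |z| > 2 → outlier.
Every other value lies within [7.70, 152.42].

4.3, 4.9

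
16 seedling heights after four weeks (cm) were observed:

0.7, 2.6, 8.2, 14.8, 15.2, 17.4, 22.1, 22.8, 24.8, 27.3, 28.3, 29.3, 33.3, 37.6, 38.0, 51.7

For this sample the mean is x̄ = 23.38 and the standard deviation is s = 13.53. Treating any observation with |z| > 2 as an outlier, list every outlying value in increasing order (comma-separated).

51.7

Cutoffs at x̄ ± 2s: 23.38 ± 2·13.53 = [-3.68, 50.44].
51.7: z = 2.09, |z| > 2 → outlier.
Every other value lies within [-3.68, 50.44].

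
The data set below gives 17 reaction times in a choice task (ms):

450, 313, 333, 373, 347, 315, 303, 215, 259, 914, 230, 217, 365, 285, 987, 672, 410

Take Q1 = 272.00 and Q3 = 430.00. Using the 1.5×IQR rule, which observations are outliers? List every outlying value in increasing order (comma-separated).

672, 914, 987

IQR = Q3 − Q1 = 430.00 − 272.00 = 158.00.
Lower fence = Q1 − 1.5·IQR = 272.00 − 237.00 = 35.00.
Upper fence = Q3 + 1.5·IQR = 430.00 + 237.00 = 667.00.
672 > 667.00 → outlier.
914 > 667.00 → outlier.
987 > 667.00 → outlier.
All remaining values lie within [35.00, 667.00].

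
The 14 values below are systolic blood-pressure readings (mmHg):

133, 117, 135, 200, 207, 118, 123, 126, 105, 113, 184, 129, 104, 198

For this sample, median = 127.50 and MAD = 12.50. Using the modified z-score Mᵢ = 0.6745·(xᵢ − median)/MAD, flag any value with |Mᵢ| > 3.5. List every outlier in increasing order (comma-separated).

198, 200, 207

|Mᵢ| > 3.5 ⇔ |xᵢ − 127.50| > 3.5·12.50/0.6745 = 64.86.
So outliers lie outside [62.64, 192.36].
198: M = 3.80 → outlier.
200: M = 3.91 → outlier.
207: M = 4.29 → outlier.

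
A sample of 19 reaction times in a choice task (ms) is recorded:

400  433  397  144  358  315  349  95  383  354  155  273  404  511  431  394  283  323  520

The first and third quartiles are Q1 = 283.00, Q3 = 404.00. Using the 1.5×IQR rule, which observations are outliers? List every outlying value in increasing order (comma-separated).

95

IQR = Q3 − Q1 = 404.00 − 283.00 = 121.00.
Lower fence = Q1 − 1.5·IQR = 283.00 − 181.50 = 101.50.
Upper fence = Q3 + 1.5·IQR = 404.00 + 181.50 = 585.50.
95 < 101.50 → outlier.
All remaining values lie within [101.50, 585.50].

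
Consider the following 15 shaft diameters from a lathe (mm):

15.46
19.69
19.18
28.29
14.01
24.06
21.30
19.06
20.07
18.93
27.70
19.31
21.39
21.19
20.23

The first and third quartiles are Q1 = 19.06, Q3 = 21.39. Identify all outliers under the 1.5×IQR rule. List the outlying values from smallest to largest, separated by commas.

IQR = Q3 − Q1 = 21.39 − 19.06 = 2.33.
Lower fence = Q1 − 1.5·IQR = 19.06 − 3.495 = 15.565.
Upper fence = Q3 + 1.5·IQR = 21.39 + 3.495 = 24.885.
14.01 < 15.565 → outlier.
15.46 < 15.565 → outlier.
27.70 > 24.885 → outlier.
28.29 > 24.885 → outlier.
All remaining values lie within [15.565, 24.885].

14.01, 15.46, 27.70, 28.29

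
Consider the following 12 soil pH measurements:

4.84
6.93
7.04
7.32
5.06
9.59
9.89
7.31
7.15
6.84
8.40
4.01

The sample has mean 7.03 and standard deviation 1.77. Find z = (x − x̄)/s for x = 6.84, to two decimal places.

-0.11

z = (6.84 − 7.03) / 1.77 = -0.11.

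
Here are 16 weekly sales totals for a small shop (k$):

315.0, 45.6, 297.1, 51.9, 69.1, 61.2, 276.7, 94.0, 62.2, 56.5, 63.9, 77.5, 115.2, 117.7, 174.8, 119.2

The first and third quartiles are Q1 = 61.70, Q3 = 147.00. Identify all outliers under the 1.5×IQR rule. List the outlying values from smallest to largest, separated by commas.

276.7, 297.1, 315.0

IQR = Q3 − Q1 = 147.00 − 61.70 = 85.30.
Lower fence = Q1 − 1.5·IQR = 61.70 − 127.95 = -66.25.
Upper fence = Q3 + 1.5·IQR = 147.00 + 127.95 = 274.95.
276.7 > 274.95 → outlier.
297.1 > 274.95 → outlier.
315.0 > 274.95 → outlier.
All remaining values lie within [-66.25, 274.95].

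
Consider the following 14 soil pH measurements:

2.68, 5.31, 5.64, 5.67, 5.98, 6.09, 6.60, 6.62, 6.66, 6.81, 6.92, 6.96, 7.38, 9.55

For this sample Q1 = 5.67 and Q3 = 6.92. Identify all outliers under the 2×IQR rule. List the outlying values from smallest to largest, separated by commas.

2.68, 9.55

IQR = Q3 − Q1 = 6.92 − 5.67 = 1.25.
Lower fence = Q1 − 2·IQR = 5.67 − 2.50 = 3.17.
Upper fence = Q3 + 2·IQR = 6.92 + 2.50 = 9.42.
2.68 < 3.17 → outlier.
9.55 > 9.42 → outlier.
All remaining values lie within [3.17, 9.42].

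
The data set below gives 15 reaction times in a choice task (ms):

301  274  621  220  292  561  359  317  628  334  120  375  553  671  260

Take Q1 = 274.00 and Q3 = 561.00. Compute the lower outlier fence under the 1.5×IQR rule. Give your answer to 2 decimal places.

IQR = Q3 − Q1 = 561.00 − 274.00 = 287.00.
Lower fence = Q1 − 1.5·IQR = 274.00 − 430.50 = -156.50.
Upper fence = Q3 + 1.5·IQR = 561.00 + 430.50 = 991.50.

-156.50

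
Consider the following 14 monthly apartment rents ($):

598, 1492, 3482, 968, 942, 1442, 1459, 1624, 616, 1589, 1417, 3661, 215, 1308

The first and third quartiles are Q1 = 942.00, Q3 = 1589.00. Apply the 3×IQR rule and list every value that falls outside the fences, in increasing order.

IQR = Q3 − Q1 = 1589.00 − 942.00 = 647.00.
Lower fence = Q1 − 3·IQR = 942.00 − 1941.00 = -999.00.
Upper fence = Q3 + 3·IQR = 1589.00 + 1941.00 = 3530.00.
3661 > 3530.00 → outlier.
All remaining values lie within [-999.00, 3530.00].

3661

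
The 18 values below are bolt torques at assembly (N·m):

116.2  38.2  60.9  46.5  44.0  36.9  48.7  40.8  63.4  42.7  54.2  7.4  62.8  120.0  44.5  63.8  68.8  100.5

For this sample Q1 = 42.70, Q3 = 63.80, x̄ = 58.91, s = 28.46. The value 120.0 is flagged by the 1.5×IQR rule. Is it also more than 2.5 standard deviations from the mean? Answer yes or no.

z = (120.0 − 58.91) / 28.46 = 2.15.
|z| = 2.15 ≤ 2.5.

no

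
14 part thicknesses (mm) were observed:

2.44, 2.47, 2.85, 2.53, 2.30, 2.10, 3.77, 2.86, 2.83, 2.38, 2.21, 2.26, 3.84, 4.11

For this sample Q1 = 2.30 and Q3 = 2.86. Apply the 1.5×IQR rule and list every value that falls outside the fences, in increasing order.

3.77, 3.84, 4.11

IQR = Q3 − Q1 = 2.86 − 2.30 = 0.56.
Lower fence = Q1 − 1.5·IQR = 2.30 − 0.84 = 1.46.
Upper fence = Q3 + 1.5·IQR = 2.86 + 0.84 = 3.70.
3.77 > 3.70 → outlier.
3.84 > 3.70 → outlier.
4.11 > 3.70 → outlier.
All remaining values lie within [1.46, 3.70].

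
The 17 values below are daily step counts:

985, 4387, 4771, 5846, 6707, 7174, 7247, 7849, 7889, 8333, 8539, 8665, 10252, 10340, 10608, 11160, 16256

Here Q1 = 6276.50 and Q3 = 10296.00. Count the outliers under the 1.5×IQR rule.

IQR = 4019.50; fences at 6276.50 − 6029.25 = 247.25 and 10296.00 + 6029.25 = 16325.25.
Every value lies within the cutoffs.

0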